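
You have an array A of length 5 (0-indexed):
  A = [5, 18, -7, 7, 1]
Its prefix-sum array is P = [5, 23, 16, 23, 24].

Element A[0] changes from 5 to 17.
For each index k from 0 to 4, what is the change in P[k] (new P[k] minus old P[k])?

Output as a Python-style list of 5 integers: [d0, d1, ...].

Element change: A[0] 5 -> 17, delta = 12
For k < 0: P[k] unchanged, delta_P[k] = 0
For k >= 0: P[k] shifts by exactly 12
Delta array: [12, 12, 12, 12, 12]

Answer: [12, 12, 12, 12, 12]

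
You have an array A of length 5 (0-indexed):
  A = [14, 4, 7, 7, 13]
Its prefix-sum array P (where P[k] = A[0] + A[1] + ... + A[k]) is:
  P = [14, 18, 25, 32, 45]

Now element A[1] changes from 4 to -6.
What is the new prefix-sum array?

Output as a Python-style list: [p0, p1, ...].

Change: A[1] 4 -> -6, delta = -10
P[k] for k < 1: unchanged (A[1] not included)
P[k] for k >= 1: shift by delta = -10
  P[0] = 14 + 0 = 14
  P[1] = 18 + -10 = 8
  P[2] = 25 + -10 = 15
  P[3] = 32 + -10 = 22
  P[4] = 45 + -10 = 35

Answer: [14, 8, 15, 22, 35]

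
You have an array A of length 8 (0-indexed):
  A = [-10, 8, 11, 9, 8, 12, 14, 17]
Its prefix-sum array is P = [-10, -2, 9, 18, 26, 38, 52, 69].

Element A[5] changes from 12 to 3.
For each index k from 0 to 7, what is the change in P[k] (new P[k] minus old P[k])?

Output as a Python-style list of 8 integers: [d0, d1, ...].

Element change: A[5] 12 -> 3, delta = -9
For k < 5: P[k] unchanged, delta_P[k] = 0
For k >= 5: P[k] shifts by exactly -9
Delta array: [0, 0, 0, 0, 0, -9, -9, -9]

Answer: [0, 0, 0, 0, 0, -9, -9, -9]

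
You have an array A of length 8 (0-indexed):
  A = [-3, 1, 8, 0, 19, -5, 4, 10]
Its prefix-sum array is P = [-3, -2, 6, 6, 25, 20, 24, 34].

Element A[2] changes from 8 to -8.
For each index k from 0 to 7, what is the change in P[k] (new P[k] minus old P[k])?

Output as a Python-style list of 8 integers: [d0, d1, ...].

Answer: [0, 0, -16, -16, -16, -16, -16, -16]

Derivation:
Element change: A[2] 8 -> -8, delta = -16
For k < 2: P[k] unchanged, delta_P[k] = 0
For k >= 2: P[k] shifts by exactly -16
Delta array: [0, 0, -16, -16, -16, -16, -16, -16]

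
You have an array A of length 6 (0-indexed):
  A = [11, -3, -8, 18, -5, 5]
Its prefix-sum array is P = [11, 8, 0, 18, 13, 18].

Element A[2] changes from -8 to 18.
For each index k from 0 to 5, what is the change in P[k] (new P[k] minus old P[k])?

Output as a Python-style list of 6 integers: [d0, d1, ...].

Element change: A[2] -8 -> 18, delta = 26
For k < 2: P[k] unchanged, delta_P[k] = 0
For k >= 2: P[k] shifts by exactly 26
Delta array: [0, 0, 26, 26, 26, 26]

Answer: [0, 0, 26, 26, 26, 26]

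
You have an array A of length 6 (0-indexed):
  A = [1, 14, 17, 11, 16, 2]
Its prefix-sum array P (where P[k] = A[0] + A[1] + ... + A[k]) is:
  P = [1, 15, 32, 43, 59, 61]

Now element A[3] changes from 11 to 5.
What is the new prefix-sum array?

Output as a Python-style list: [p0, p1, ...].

Change: A[3] 11 -> 5, delta = -6
P[k] for k < 3: unchanged (A[3] not included)
P[k] for k >= 3: shift by delta = -6
  P[0] = 1 + 0 = 1
  P[1] = 15 + 0 = 15
  P[2] = 32 + 0 = 32
  P[3] = 43 + -6 = 37
  P[4] = 59 + -6 = 53
  P[5] = 61 + -6 = 55

Answer: [1, 15, 32, 37, 53, 55]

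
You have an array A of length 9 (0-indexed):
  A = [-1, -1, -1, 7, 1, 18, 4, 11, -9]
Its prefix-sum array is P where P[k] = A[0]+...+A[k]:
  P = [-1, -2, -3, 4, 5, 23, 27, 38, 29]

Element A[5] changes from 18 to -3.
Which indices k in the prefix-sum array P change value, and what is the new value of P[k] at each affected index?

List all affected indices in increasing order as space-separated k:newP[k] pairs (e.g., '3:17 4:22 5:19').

P[k] = A[0] + ... + A[k]
P[k] includes A[5] iff k >= 5
Affected indices: 5, 6, ..., 8; delta = -21
  P[5]: 23 + -21 = 2
  P[6]: 27 + -21 = 6
  P[7]: 38 + -21 = 17
  P[8]: 29 + -21 = 8

Answer: 5:2 6:6 7:17 8:8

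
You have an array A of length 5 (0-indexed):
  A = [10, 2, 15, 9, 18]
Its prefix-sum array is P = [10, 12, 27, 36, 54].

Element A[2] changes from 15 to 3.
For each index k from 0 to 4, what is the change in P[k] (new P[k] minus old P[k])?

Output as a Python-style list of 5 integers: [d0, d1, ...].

Element change: A[2] 15 -> 3, delta = -12
For k < 2: P[k] unchanged, delta_P[k] = 0
For k >= 2: P[k] shifts by exactly -12
Delta array: [0, 0, -12, -12, -12]

Answer: [0, 0, -12, -12, -12]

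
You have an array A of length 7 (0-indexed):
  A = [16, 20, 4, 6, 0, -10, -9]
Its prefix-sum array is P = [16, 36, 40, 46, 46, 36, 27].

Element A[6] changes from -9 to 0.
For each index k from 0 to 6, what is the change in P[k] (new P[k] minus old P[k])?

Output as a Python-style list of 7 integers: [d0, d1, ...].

Element change: A[6] -9 -> 0, delta = 9
For k < 6: P[k] unchanged, delta_P[k] = 0
For k >= 6: P[k] shifts by exactly 9
Delta array: [0, 0, 0, 0, 0, 0, 9]

Answer: [0, 0, 0, 0, 0, 0, 9]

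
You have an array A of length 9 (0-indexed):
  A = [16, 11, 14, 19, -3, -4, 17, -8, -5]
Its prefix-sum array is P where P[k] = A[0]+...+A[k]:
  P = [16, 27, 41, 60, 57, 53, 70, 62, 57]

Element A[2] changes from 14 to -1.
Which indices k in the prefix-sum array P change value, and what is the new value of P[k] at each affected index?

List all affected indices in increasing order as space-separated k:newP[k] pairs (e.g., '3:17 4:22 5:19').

Answer: 2:26 3:45 4:42 5:38 6:55 7:47 8:42

Derivation:
P[k] = A[0] + ... + A[k]
P[k] includes A[2] iff k >= 2
Affected indices: 2, 3, ..., 8; delta = -15
  P[2]: 41 + -15 = 26
  P[3]: 60 + -15 = 45
  P[4]: 57 + -15 = 42
  P[5]: 53 + -15 = 38
  P[6]: 70 + -15 = 55
  P[7]: 62 + -15 = 47
  P[8]: 57 + -15 = 42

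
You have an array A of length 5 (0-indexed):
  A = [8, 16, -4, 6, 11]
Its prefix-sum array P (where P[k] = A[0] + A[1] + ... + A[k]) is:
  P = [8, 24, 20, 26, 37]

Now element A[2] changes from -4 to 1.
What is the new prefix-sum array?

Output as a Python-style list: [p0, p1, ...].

Change: A[2] -4 -> 1, delta = 5
P[k] for k < 2: unchanged (A[2] not included)
P[k] for k >= 2: shift by delta = 5
  P[0] = 8 + 0 = 8
  P[1] = 24 + 0 = 24
  P[2] = 20 + 5 = 25
  P[3] = 26 + 5 = 31
  P[4] = 37 + 5 = 42

Answer: [8, 24, 25, 31, 42]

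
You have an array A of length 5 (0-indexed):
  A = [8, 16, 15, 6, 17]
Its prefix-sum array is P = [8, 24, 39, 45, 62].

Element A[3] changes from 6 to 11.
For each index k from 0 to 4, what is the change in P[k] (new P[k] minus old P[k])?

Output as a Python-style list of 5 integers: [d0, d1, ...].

Answer: [0, 0, 0, 5, 5]

Derivation:
Element change: A[3] 6 -> 11, delta = 5
For k < 3: P[k] unchanged, delta_P[k] = 0
For k >= 3: P[k] shifts by exactly 5
Delta array: [0, 0, 0, 5, 5]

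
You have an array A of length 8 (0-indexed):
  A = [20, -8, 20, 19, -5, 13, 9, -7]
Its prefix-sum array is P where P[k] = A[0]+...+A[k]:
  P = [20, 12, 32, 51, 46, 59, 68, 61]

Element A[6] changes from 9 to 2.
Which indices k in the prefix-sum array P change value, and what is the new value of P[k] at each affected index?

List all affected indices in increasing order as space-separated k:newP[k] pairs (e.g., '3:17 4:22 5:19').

P[k] = A[0] + ... + A[k]
P[k] includes A[6] iff k >= 6
Affected indices: 6, 7, ..., 7; delta = -7
  P[6]: 68 + -7 = 61
  P[7]: 61 + -7 = 54

Answer: 6:61 7:54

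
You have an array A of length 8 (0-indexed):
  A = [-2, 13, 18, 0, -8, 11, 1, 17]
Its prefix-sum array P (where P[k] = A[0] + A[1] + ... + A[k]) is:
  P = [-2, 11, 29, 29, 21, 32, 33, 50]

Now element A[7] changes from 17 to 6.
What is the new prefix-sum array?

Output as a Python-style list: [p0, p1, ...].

Answer: [-2, 11, 29, 29, 21, 32, 33, 39]

Derivation:
Change: A[7] 17 -> 6, delta = -11
P[k] for k < 7: unchanged (A[7] not included)
P[k] for k >= 7: shift by delta = -11
  P[0] = -2 + 0 = -2
  P[1] = 11 + 0 = 11
  P[2] = 29 + 0 = 29
  P[3] = 29 + 0 = 29
  P[4] = 21 + 0 = 21
  P[5] = 32 + 0 = 32
  P[6] = 33 + 0 = 33
  P[7] = 50 + -11 = 39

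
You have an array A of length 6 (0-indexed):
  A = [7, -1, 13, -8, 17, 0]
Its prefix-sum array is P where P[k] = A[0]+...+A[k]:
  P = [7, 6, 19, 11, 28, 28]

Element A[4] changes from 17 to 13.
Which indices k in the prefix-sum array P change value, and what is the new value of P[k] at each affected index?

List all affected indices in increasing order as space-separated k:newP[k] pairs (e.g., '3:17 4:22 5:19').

Answer: 4:24 5:24

Derivation:
P[k] = A[0] + ... + A[k]
P[k] includes A[4] iff k >= 4
Affected indices: 4, 5, ..., 5; delta = -4
  P[4]: 28 + -4 = 24
  P[5]: 28 + -4 = 24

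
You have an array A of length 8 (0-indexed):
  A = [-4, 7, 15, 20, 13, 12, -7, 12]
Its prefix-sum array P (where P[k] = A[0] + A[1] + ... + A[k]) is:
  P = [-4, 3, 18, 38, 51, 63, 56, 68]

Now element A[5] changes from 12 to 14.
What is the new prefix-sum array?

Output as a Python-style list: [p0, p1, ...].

Answer: [-4, 3, 18, 38, 51, 65, 58, 70]

Derivation:
Change: A[5] 12 -> 14, delta = 2
P[k] for k < 5: unchanged (A[5] not included)
P[k] for k >= 5: shift by delta = 2
  P[0] = -4 + 0 = -4
  P[1] = 3 + 0 = 3
  P[2] = 18 + 0 = 18
  P[3] = 38 + 0 = 38
  P[4] = 51 + 0 = 51
  P[5] = 63 + 2 = 65
  P[6] = 56 + 2 = 58
  P[7] = 68 + 2 = 70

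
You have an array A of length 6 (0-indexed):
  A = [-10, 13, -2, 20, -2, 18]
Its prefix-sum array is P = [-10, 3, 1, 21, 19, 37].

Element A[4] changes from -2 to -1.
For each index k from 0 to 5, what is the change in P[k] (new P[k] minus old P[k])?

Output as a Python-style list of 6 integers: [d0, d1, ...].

Answer: [0, 0, 0, 0, 1, 1]

Derivation:
Element change: A[4] -2 -> -1, delta = 1
For k < 4: P[k] unchanged, delta_P[k] = 0
For k >= 4: P[k] shifts by exactly 1
Delta array: [0, 0, 0, 0, 1, 1]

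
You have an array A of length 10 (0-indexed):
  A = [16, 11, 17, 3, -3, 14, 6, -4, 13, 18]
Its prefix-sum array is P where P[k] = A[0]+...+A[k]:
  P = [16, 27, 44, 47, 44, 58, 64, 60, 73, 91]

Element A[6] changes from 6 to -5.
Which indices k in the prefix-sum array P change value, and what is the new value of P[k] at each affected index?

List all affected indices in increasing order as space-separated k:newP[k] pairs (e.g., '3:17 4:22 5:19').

P[k] = A[0] + ... + A[k]
P[k] includes A[6] iff k >= 6
Affected indices: 6, 7, ..., 9; delta = -11
  P[6]: 64 + -11 = 53
  P[7]: 60 + -11 = 49
  P[8]: 73 + -11 = 62
  P[9]: 91 + -11 = 80

Answer: 6:53 7:49 8:62 9:80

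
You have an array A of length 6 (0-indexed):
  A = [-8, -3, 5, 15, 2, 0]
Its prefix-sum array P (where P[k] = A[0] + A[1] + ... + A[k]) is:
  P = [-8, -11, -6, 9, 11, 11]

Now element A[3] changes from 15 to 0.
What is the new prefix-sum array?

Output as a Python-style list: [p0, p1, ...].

Change: A[3] 15 -> 0, delta = -15
P[k] for k < 3: unchanged (A[3] not included)
P[k] for k >= 3: shift by delta = -15
  P[0] = -8 + 0 = -8
  P[1] = -11 + 0 = -11
  P[2] = -6 + 0 = -6
  P[3] = 9 + -15 = -6
  P[4] = 11 + -15 = -4
  P[5] = 11 + -15 = -4

Answer: [-8, -11, -6, -6, -4, -4]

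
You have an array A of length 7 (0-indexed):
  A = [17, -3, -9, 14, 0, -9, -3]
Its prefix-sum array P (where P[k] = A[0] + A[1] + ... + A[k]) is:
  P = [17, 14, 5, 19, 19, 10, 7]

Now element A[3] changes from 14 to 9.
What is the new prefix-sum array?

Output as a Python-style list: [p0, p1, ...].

Change: A[3] 14 -> 9, delta = -5
P[k] for k < 3: unchanged (A[3] not included)
P[k] for k >= 3: shift by delta = -5
  P[0] = 17 + 0 = 17
  P[1] = 14 + 0 = 14
  P[2] = 5 + 0 = 5
  P[3] = 19 + -5 = 14
  P[4] = 19 + -5 = 14
  P[5] = 10 + -5 = 5
  P[6] = 7 + -5 = 2

Answer: [17, 14, 5, 14, 14, 5, 2]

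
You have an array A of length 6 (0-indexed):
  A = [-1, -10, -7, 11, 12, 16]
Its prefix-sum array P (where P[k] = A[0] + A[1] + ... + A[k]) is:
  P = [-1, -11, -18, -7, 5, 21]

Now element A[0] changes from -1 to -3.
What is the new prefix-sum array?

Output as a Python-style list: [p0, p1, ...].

Change: A[0] -1 -> -3, delta = -2
P[k] for k < 0: unchanged (A[0] not included)
P[k] for k >= 0: shift by delta = -2
  P[0] = -1 + -2 = -3
  P[1] = -11 + -2 = -13
  P[2] = -18 + -2 = -20
  P[3] = -7 + -2 = -9
  P[4] = 5 + -2 = 3
  P[5] = 21 + -2 = 19

Answer: [-3, -13, -20, -9, 3, 19]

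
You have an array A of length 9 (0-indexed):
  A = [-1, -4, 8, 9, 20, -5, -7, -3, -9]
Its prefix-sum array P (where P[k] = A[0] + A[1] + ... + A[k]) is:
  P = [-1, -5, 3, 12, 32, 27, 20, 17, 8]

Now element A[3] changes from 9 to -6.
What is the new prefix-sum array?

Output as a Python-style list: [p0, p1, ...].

Change: A[3] 9 -> -6, delta = -15
P[k] for k < 3: unchanged (A[3] not included)
P[k] for k >= 3: shift by delta = -15
  P[0] = -1 + 0 = -1
  P[1] = -5 + 0 = -5
  P[2] = 3 + 0 = 3
  P[3] = 12 + -15 = -3
  P[4] = 32 + -15 = 17
  P[5] = 27 + -15 = 12
  P[6] = 20 + -15 = 5
  P[7] = 17 + -15 = 2
  P[8] = 8 + -15 = -7

Answer: [-1, -5, 3, -3, 17, 12, 5, 2, -7]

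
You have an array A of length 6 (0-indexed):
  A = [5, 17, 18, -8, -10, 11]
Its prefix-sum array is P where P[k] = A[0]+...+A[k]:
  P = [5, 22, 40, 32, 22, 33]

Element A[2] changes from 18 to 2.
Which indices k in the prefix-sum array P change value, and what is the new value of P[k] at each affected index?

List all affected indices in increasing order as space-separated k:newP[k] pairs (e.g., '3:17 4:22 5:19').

Answer: 2:24 3:16 4:6 5:17

Derivation:
P[k] = A[0] + ... + A[k]
P[k] includes A[2] iff k >= 2
Affected indices: 2, 3, ..., 5; delta = -16
  P[2]: 40 + -16 = 24
  P[3]: 32 + -16 = 16
  P[4]: 22 + -16 = 6
  P[5]: 33 + -16 = 17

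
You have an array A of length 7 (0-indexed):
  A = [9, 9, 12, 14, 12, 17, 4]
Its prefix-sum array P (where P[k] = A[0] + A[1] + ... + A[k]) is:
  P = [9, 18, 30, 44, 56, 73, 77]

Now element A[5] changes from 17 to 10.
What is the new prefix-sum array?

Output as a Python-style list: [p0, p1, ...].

Answer: [9, 18, 30, 44, 56, 66, 70]

Derivation:
Change: A[5] 17 -> 10, delta = -7
P[k] for k < 5: unchanged (A[5] not included)
P[k] for k >= 5: shift by delta = -7
  P[0] = 9 + 0 = 9
  P[1] = 18 + 0 = 18
  P[2] = 30 + 0 = 30
  P[3] = 44 + 0 = 44
  P[4] = 56 + 0 = 56
  P[5] = 73 + -7 = 66
  P[6] = 77 + -7 = 70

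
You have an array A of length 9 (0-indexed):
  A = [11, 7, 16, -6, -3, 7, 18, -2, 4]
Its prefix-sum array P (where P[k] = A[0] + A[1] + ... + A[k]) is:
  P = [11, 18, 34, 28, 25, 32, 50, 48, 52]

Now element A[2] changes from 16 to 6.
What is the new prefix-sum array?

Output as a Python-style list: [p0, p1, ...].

Answer: [11, 18, 24, 18, 15, 22, 40, 38, 42]

Derivation:
Change: A[2] 16 -> 6, delta = -10
P[k] for k < 2: unchanged (A[2] not included)
P[k] for k >= 2: shift by delta = -10
  P[0] = 11 + 0 = 11
  P[1] = 18 + 0 = 18
  P[2] = 34 + -10 = 24
  P[3] = 28 + -10 = 18
  P[4] = 25 + -10 = 15
  P[5] = 32 + -10 = 22
  P[6] = 50 + -10 = 40
  P[7] = 48 + -10 = 38
  P[8] = 52 + -10 = 42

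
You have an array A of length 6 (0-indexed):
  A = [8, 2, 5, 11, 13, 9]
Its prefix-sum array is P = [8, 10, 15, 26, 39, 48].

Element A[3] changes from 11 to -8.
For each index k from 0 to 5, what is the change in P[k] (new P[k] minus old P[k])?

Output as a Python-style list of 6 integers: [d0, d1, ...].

Answer: [0, 0, 0, -19, -19, -19]

Derivation:
Element change: A[3] 11 -> -8, delta = -19
For k < 3: P[k] unchanged, delta_P[k] = 0
For k >= 3: P[k] shifts by exactly -19
Delta array: [0, 0, 0, -19, -19, -19]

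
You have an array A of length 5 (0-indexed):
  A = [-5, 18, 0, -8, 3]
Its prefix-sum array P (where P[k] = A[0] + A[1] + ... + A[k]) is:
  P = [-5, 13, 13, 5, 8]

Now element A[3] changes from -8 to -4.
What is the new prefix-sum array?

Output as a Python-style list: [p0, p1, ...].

Change: A[3] -8 -> -4, delta = 4
P[k] for k < 3: unchanged (A[3] not included)
P[k] for k >= 3: shift by delta = 4
  P[0] = -5 + 0 = -5
  P[1] = 13 + 0 = 13
  P[2] = 13 + 0 = 13
  P[3] = 5 + 4 = 9
  P[4] = 8 + 4 = 12

Answer: [-5, 13, 13, 9, 12]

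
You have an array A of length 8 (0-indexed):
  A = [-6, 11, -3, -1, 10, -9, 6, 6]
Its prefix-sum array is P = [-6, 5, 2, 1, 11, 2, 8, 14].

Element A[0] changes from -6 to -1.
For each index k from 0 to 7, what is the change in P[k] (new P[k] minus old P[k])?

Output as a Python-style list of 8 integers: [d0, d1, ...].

Answer: [5, 5, 5, 5, 5, 5, 5, 5]

Derivation:
Element change: A[0] -6 -> -1, delta = 5
For k < 0: P[k] unchanged, delta_P[k] = 0
For k >= 0: P[k] shifts by exactly 5
Delta array: [5, 5, 5, 5, 5, 5, 5, 5]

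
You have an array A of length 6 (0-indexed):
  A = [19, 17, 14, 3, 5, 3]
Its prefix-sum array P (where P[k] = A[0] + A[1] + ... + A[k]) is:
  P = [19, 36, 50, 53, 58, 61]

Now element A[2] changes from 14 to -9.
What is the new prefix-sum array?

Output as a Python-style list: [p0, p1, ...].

Answer: [19, 36, 27, 30, 35, 38]

Derivation:
Change: A[2] 14 -> -9, delta = -23
P[k] for k < 2: unchanged (A[2] not included)
P[k] for k >= 2: shift by delta = -23
  P[0] = 19 + 0 = 19
  P[1] = 36 + 0 = 36
  P[2] = 50 + -23 = 27
  P[3] = 53 + -23 = 30
  P[4] = 58 + -23 = 35
  P[5] = 61 + -23 = 38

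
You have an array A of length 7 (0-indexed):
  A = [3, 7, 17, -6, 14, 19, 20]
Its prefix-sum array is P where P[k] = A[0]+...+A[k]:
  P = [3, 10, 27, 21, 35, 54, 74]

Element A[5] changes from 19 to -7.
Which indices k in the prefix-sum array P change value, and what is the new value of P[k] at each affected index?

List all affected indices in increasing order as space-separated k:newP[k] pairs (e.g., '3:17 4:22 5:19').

Answer: 5:28 6:48

Derivation:
P[k] = A[0] + ... + A[k]
P[k] includes A[5] iff k >= 5
Affected indices: 5, 6, ..., 6; delta = -26
  P[5]: 54 + -26 = 28
  P[6]: 74 + -26 = 48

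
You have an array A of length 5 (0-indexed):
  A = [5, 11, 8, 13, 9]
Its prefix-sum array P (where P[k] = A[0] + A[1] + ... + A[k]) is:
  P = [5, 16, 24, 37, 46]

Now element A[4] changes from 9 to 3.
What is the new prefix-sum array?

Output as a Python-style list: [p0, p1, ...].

Change: A[4] 9 -> 3, delta = -6
P[k] for k < 4: unchanged (A[4] not included)
P[k] for k >= 4: shift by delta = -6
  P[0] = 5 + 0 = 5
  P[1] = 16 + 0 = 16
  P[2] = 24 + 0 = 24
  P[3] = 37 + 0 = 37
  P[4] = 46 + -6 = 40

Answer: [5, 16, 24, 37, 40]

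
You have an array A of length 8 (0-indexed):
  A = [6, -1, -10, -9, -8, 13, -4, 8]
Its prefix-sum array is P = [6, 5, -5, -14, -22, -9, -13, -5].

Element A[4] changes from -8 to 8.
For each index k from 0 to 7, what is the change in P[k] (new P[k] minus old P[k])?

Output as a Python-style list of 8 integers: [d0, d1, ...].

Element change: A[4] -8 -> 8, delta = 16
For k < 4: P[k] unchanged, delta_P[k] = 0
For k >= 4: P[k] shifts by exactly 16
Delta array: [0, 0, 0, 0, 16, 16, 16, 16]

Answer: [0, 0, 0, 0, 16, 16, 16, 16]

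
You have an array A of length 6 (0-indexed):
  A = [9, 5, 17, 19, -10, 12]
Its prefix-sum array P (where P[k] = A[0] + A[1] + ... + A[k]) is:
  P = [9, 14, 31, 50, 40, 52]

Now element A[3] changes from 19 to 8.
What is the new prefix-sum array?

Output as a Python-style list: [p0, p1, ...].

Change: A[3] 19 -> 8, delta = -11
P[k] for k < 3: unchanged (A[3] not included)
P[k] for k >= 3: shift by delta = -11
  P[0] = 9 + 0 = 9
  P[1] = 14 + 0 = 14
  P[2] = 31 + 0 = 31
  P[3] = 50 + -11 = 39
  P[4] = 40 + -11 = 29
  P[5] = 52 + -11 = 41

Answer: [9, 14, 31, 39, 29, 41]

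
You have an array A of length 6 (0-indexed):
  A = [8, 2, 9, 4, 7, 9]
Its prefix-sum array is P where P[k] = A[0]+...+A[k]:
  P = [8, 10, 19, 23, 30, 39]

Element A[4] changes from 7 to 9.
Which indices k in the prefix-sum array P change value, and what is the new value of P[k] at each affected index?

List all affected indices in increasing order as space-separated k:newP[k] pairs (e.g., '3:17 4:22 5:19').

P[k] = A[0] + ... + A[k]
P[k] includes A[4] iff k >= 4
Affected indices: 4, 5, ..., 5; delta = 2
  P[4]: 30 + 2 = 32
  P[5]: 39 + 2 = 41

Answer: 4:32 5:41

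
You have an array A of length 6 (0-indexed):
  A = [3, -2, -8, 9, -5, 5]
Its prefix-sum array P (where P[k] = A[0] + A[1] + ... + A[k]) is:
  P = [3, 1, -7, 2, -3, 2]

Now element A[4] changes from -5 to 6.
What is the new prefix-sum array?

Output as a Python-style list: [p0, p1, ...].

Change: A[4] -5 -> 6, delta = 11
P[k] for k < 4: unchanged (A[4] not included)
P[k] for k >= 4: shift by delta = 11
  P[0] = 3 + 0 = 3
  P[1] = 1 + 0 = 1
  P[2] = -7 + 0 = -7
  P[3] = 2 + 0 = 2
  P[4] = -3 + 11 = 8
  P[5] = 2 + 11 = 13

Answer: [3, 1, -7, 2, 8, 13]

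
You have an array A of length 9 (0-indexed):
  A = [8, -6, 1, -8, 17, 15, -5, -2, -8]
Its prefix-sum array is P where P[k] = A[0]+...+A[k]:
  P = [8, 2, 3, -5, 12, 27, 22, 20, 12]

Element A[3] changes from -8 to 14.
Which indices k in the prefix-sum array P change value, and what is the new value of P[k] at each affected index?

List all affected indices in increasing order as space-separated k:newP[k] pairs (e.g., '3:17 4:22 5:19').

Answer: 3:17 4:34 5:49 6:44 7:42 8:34

Derivation:
P[k] = A[0] + ... + A[k]
P[k] includes A[3] iff k >= 3
Affected indices: 3, 4, ..., 8; delta = 22
  P[3]: -5 + 22 = 17
  P[4]: 12 + 22 = 34
  P[5]: 27 + 22 = 49
  P[6]: 22 + 22 = 44
  P[7]: 20 + 22 = 42
  P[8]: 12 + 22 = 34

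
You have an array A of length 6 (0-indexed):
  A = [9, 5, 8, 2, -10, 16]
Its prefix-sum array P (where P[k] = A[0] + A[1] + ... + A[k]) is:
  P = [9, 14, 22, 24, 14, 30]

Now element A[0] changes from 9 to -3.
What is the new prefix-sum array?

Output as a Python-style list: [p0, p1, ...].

Answer: [-3, 2, 10, 12, 2, 18]

Derivation:
Change: A[0] 9 -> -3, delta = -12
P[k] for k < 0: unchanged (A[0] not included)
P[k] for k >= 0: shift by delta = -12
  P[0] = 9 + -12 = -3
  P[1] = 14 + -12 = 2
  P[2] = 22 + -12 = 10
  P[3] = 24 + -12 = 12
  P[4] = 14 + -12 = 2
  P[5] = 30 + -12 = 18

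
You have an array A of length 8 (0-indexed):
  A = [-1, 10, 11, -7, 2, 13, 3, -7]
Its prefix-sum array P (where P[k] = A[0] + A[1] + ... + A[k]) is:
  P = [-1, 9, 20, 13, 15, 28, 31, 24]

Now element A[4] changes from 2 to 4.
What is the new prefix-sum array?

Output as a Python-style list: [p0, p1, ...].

Answer: [-1, 9, 20, 13, 17, 30, 33, 26]

Derivation:
Change: A[4] 2 -> 4, delta = 2
P[k] for k < 4: unchanged (A[4] not included)
P[k] for k >= 4: shift by delta = 2
  P[0] = -1 + 0 = -1
  P[1] = 9 + 0 = 9
  P[2] = 20 + 0 = 20
  P[3] = 13 + 0 = 13
  P[4] = 15 + 2 = 17
  P[5] = 28 + 2 = 30
  P[6] = 31 + 2 = 33
  P[7] = 24 + 2 = 26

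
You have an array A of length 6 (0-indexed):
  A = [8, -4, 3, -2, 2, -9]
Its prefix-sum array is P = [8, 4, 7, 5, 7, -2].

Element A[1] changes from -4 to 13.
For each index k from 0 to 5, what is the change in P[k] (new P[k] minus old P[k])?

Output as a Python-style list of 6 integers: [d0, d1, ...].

Element change: A[1] -4 -> 13, delta = 17
For k < 1: P[k] unchanged, delta_P[k] = 0
For k >= 1: P[k] shifts by exactly 17
Delta array: [0, 17, 17, 17, 17, 17]

Answer: [0, 17, 17, 17, 17, 17]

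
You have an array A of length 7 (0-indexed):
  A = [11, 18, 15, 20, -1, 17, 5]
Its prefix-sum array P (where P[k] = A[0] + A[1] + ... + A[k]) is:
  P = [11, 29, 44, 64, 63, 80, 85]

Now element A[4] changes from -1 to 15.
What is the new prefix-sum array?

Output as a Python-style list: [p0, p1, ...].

Change: A[4] -1 -> 15, delta = 16
P[k] for k < 4: unchanged (A[4] not included)
P[k] for k >= 4: shift by delta = 16
  P[0] = 11 + 0 = 11
  P[1] = 29 + 0 = 29
  P[2] = 44 + 0 = 44
  P[3] = 64 + 0 = 64
  P[4] = 63 + 16 = 79
  P[5] = 80 + 16 = 96
  P[6] = 85 + 16 = 101

Answer: [11, 29, 44, 64, 79, 96, 101]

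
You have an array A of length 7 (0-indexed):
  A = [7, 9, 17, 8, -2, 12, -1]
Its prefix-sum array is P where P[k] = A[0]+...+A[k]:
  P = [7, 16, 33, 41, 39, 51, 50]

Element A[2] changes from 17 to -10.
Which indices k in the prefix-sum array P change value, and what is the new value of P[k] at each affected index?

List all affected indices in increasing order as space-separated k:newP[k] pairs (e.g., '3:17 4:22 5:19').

P[k] = A[0] + ... + A[k]
P[k] includes A[2] iff k >= 2
Affected indices: 2, 3, ..., 6; delta = -27
  P[2]: 33 + -27 = 6
  P[3]: 41 + -27 = 14
  P[4]: 39 + -27 = 12
  P[5]: 51 + -27 = 24
  P[6]: 50 + -27 = 23

Answer: 2:6 3:14 4:12 5:24 6:23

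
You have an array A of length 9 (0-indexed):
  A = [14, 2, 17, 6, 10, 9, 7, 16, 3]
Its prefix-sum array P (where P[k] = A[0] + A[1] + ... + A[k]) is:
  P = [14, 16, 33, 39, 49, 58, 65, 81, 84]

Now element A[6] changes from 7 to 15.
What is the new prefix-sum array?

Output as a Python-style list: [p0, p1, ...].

Answer: [14, 16, 33, 39, 49, 58, 73, 89, 92]

Derivation:
Change: A[6] 7 -> 15, delta = 8
P[k] for k < 6: unchanged (A[6] not included)
P[k] for k >= 6: shift by delta = 8
  P[0] = 14 + 0 = 14
  P[1] = 16 + 0 = 16
  P[2] = 33 + 0 = 33
  P[3] = 39 + 0 = 39
  P[4] = 49 + 0 = 49
  P[5] = 58 + 0 = 58
  P[6] = 65 + 8 = 73
  P[7] = 81 + 8 = 89
  P[8] = 84 + 8 = 92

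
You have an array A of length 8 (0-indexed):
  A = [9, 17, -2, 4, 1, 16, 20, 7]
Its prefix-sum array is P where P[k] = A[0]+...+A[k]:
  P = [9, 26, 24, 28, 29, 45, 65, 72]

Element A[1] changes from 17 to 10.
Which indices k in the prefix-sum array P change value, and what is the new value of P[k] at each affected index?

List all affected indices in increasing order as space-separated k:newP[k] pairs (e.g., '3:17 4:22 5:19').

P[k] = A[0] + ... + A[k]
P[k] includes A[1] iff k >= 1
Affected indices: 1, 2, ..., 7; delta = -7
  P[1]: 26 + -7 = 19
  P[2]: 24 + -7 = 17
  P[3]: 28 + -7 = 21
  P[4]: 29 + -7 = 22
  P[5]: 45 + -7 = 38
  P[6]: 65 + -7 = 58
  P[7]: 72 + -7 = 65

Answer: 1:19 2:17 3:21 4:22 5:38 6:58 7:65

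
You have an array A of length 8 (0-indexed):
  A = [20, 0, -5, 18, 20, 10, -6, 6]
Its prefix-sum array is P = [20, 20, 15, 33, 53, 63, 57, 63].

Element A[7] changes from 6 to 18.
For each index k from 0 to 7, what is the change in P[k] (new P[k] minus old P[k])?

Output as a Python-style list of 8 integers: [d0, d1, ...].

Answer: [0, 0, 0, 0, 0, 0, 0, 12]

Derivation:
Element change: A[7] 6 -> 18, delta = 12
For k < 7: P[k] unchanged, delta_P[k] = 0
For k >= 7: P[k] shifts by exactly 12
Delta array: [0, 0, 0, 0, 0, 0, 0, 12]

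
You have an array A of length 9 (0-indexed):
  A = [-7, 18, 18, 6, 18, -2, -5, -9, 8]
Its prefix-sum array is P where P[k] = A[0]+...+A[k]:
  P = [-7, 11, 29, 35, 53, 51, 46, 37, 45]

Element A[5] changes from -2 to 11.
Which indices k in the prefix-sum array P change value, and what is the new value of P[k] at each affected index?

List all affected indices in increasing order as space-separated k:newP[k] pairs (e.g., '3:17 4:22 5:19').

P[k] = A[0] + ... + A[k]
P[k] includes A[5] iff k >= 5
Affected indices: 5, 6, ..., 8; delta = 13
  P[5]: 51 + 13 = 64
  P[6]: 46 + 13 = 59
  P[7]: 37 + 13 = 50
  P[8]: 45 + 13 = 58

Answer: 5:64 6:59 7:50 8:58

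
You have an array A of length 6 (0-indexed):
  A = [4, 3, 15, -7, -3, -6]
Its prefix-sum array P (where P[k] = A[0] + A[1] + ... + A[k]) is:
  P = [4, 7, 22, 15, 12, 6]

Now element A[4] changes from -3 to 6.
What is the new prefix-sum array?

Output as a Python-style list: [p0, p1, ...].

Answer: [4, 7, 22, 15, 21, 15]

Derivation:
Change: A[4] -3 -> 6, delta = 9
P[k] for k < 4: unchanged (A[4] not included)
P[k] for k >= 4: shift by delta = 9
  P[0] = 4 + 0 = 4
  P[1] = 7 + 0 = 7
  P[2] = 22 + 0 = 22
  P[3] = 15 + 0 = 15
  P[4] = 12 + 9 = 21
  P[5] = 6 + 9 = 15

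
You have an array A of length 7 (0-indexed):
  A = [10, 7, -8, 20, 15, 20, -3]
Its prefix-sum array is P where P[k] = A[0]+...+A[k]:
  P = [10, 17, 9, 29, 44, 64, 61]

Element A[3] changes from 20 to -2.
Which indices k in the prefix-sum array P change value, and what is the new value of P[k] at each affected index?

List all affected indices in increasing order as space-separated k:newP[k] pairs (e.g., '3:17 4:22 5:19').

Answer: 3:7 4:22 5:42 6:39

Derivation:
P[k] = A[0] + ... + A[k]
P[k] includes A[3] iff k >= 3
Affected indices: 3, 4, ..., 6; delta = -22
  P[3]: 29 + -22 = 7
  P[4]: 44 + -22 = 22
  P[5]: 64 + -22 = 42
  P[6]: 61 + -22 = 39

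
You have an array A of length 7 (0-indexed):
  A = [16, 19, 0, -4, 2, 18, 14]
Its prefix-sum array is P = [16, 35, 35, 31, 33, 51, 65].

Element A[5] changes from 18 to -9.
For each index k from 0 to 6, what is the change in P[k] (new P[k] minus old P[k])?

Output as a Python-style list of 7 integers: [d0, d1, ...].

Answer: [0, 0, 0, 0, 0, -27, -27]

Derivation:
Element change: A[5] 18 -> -9, delta = -27
For k < 5: P[k] unchanged, delta_P[k] = 0
For k >= 5: P[k] shifts by exactly -27
Delta array: [0, 0, 0, 0, 0, -27, -27]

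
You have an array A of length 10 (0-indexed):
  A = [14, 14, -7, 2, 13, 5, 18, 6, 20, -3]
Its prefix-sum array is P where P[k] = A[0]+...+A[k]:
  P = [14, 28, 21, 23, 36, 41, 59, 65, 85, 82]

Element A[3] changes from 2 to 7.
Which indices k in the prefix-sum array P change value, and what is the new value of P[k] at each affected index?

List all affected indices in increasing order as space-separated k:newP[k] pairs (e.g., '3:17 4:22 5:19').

P[k] = A[0] + ... + A[k]
P[k] includes A[3] iff k >= 3
Affected indices: 3, 4, ..., 9; delta = 5
  P[3]: 23 + 5 = 28
  P[4]: 36 + 5 = 41
  P[5]: 41 + 5 = 46
  P[6]: 59 + 5 = 64
  P[7]: 65 + 5 = 70
  P[8]: 85 + 5 = 90
  P[9]: 82 + 5 = 87

Answer: 3:28 4:41 5:46 6:64 7:70 8:90 9:87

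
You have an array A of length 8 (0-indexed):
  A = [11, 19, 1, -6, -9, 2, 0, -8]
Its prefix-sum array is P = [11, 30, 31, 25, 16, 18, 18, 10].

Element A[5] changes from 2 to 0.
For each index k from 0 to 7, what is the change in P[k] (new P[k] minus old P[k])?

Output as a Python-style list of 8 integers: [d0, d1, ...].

Answer: [0, 0, 0, 0, 0, -2, -2, -2]

Derivation:
Element change: A[5] 2 -> 0, delta = -2
For k < 5: P[k] unchanged, delta_P[k] = 0
For k >= 5: P[k] shifts by exactly -2
Delta array: [0, 0, 0, 0, 0, -2, -2, -2]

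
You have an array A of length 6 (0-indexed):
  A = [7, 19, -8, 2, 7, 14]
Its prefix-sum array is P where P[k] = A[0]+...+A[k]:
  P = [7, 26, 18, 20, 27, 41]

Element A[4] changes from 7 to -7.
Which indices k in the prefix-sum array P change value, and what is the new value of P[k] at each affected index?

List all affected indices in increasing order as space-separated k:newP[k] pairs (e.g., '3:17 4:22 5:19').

Answer: 4:13 5:27

Derivation:
P[k] = A[0] + ... + A[k]
P[k] includes A[4] iff k >= 4
Affected indices: 4, 5, ..., 5; delta = -14
  P[4]: 27 + -14 = 13
  P[5]: 41 + -14 = 27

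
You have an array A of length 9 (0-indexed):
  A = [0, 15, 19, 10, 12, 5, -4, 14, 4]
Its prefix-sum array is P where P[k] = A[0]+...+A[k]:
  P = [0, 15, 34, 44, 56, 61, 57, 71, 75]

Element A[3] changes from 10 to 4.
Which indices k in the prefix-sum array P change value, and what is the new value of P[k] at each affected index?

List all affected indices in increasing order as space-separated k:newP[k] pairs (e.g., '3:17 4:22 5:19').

P[k] = A[0] + ... + A[k]
P[k] includes A[3] iff k >= 3
Affected indices: 3, 4, ..., 8; delta = -6
  P[3]: 44 + -6 = 38
  P[4]: 56 + -6 = 50
  P[5]: 61 + -6 = 55
  P[6]: 57 + -6 = 51
  P[7]: 71 + -6 = 65
  P[8]: 75 + -6 = 69

Answer: 3:38 4:50 5:55 6:51 7:65 8:69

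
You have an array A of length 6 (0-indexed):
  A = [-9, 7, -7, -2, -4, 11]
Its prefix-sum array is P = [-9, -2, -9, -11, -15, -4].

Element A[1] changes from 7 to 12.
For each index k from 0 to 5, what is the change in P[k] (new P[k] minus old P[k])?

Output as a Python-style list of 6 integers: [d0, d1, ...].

Answer: [0, 5, 5, 5, 5, 5]

Derivation:
Element change: A[1] 7 -> 12, delta = 5
For k < 1: P[k] unchanged, delta_P[k] = 0
For k >= 1: P[k] shifts by exactly 5
Delta array: [0, 5, 5, 5, 5, 5]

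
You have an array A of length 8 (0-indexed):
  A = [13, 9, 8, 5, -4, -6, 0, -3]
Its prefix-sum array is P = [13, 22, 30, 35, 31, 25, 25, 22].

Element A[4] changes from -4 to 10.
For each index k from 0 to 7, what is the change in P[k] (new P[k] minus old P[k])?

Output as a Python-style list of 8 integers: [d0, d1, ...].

Answer: [0, 0, 0, 0, 14, 14, 14, 14]

Derivation:
Element change: A[4] -4 -> 10, delta = 14
For k < 4: P[k] unchanged, delta_P[k] = 0
For k >= 4: P[k] shifts by exactly 14
Delta array: [0, 0, 0, 0, 14, 14, 14, 14]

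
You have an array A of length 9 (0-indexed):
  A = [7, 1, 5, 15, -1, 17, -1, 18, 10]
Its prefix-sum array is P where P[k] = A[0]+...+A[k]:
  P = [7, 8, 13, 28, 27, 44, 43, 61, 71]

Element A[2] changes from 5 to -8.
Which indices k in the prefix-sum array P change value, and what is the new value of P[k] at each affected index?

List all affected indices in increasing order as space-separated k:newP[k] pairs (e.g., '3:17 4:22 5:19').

P[k] = A[0] + ... + A[k]
P[k] includes A[2] iff k >= 2
Affected indices: 2, 3, ..., 8; delta = -13
  P[2]: 13 + -13 = 0
  P[3]: 28 + -13 = 15
  P[4]: 27 + -13 = 14
  P[5]: 44 + -13 = 31
  P[6]: 43 + -13 = 30
  P[7]: 61 + -13 = 48
  P[8]: 71 + -13 = 58

Answer: 2:0 3:15 4:14 5:31 6:30 7:48 8:58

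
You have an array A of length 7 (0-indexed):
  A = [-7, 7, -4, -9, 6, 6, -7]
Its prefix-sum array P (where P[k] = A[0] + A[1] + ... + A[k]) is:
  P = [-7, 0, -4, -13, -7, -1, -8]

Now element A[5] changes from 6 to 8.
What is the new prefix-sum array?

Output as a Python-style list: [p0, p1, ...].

Answer: [-7, 0, -4, -13, -7, 1, -6]

Derivation:
Change: A[5] 6 -> 8, delta = 2
P[k] for k < 5: unchanged (A[5] not included)
P[k] for k >= 5: shift by delta = 2
  P[0] = -7 + 0 = -7
  P[1] = 0 + 0 = 0
  P[2] = -4 + 0 = -4
  P[3] = -13 + 0 = -13
  P[4] = -7 + 0 = -7
  P[5] = -1 + 2 = 1
  P[6] = -8 + 2 = -6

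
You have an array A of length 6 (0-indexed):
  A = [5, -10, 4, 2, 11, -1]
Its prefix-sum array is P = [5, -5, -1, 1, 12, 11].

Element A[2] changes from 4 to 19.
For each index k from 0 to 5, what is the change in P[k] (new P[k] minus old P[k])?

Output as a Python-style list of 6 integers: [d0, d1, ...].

Answer: [0, 0, 15, 15, 15, 15]

Derivation:
Element change: A[2] 4 -> 19, delta = 15
For k < 2: P[k] unchanged, delta_P[k] = 0
For k >= 2: P[k] shifts by exactly 15
Delta array: [0, 0, 15, 15, 15, 15]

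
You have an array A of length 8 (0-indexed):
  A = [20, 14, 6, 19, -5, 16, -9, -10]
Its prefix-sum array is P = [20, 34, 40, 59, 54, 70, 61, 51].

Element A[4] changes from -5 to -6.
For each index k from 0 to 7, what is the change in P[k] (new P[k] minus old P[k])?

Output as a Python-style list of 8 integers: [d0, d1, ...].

Element change: A[4] -5 -> -6, delta = -1
For k < 4: P[k] unchanged, delta_P[k] = 0
For k >= 4: P[k] shifts by exactly -1
Delta array: [0, 0, 0, 0, -1, -1, -1, -1]

Answer: [0, 0, 0, 0, -1, -1, -1, -1]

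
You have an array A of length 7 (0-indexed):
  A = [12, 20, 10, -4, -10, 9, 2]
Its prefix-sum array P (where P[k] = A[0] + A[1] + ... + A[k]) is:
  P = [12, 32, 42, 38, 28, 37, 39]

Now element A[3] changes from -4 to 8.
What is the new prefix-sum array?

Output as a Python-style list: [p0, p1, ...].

Change: A[3] -4 -> 8, delta = 12
P[k] for k < 3: unchanged (A[3] not included)
P[k] for k >= 3: shift by delta = 12
  P[0] = 12 + 0 = 12
  P[1] = 32 + 0 = 32
  P[2] = 42 + 0 = 42
  P[3] = 38 + 12 = 50
  P[4] = 28 + 12 = 40
  P[5] = 37 + 12 = 49
  P[6] = 39 + 12 = 51

Answer: [12, 32, 42, 50, 40, 49, 51]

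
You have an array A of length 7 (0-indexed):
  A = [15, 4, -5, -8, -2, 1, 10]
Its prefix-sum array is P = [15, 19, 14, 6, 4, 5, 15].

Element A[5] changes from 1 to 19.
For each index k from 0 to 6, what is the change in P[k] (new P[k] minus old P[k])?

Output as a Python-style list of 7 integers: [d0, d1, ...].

Answer: [0, 0, 0, 0, 0, 18, 18]

Derivation:
Element change: A[5] 1 -> 19, delta = 18
For k < 5: P[k] unchanged, delta_P[k] = 0
For k >= 5: P[k] shifts by exactly 18
Delta array: [0, 0, 0, 0, 0, 18, 18]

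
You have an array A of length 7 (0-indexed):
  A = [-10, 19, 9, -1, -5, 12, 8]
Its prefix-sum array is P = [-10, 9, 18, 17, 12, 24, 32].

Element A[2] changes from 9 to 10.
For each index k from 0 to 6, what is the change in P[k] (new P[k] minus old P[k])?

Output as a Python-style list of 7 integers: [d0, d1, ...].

Element change: A[2] 9 -> 10, delta = 1
For k < 2: P[k] unchanged, delta_P[k] = 0
For k >= 2: P[k] shifts by exactly 1
Delta array: [0, 0, 1, 1, 1, 1, 1]

Answer: [0, 0, 1, 1, 1, 1, 1]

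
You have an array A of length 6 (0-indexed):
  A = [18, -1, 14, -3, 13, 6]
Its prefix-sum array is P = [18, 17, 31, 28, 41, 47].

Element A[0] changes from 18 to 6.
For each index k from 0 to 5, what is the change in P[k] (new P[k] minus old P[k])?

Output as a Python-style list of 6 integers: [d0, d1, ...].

Answer: [-12, -12, -12, -12, -12, -12]

Derivation:
Element change: A[0] 18 -> 6, delta = -12
For k < 0: P[k] unchanged, delta_P[k] = 0
For k >= 0: P[k] shifts by exactly -12
Delta array: [-12, -12, -12, -12, -12, -12]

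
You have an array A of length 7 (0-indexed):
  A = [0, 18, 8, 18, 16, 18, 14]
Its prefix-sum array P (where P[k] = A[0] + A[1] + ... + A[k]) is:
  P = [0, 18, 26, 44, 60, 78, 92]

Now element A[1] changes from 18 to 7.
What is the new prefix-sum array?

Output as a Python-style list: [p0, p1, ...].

Answer: [0, 7, 15, 33, 49, 67, 81]

Derivation:
Change: A[1] 18 -> 7, delta = -11
P[k] for k < 1: unchanged (A[1] not included)
P[k] for k >= 1: shift by delta = -11
  P[0] = 0 + 0 = 0
  P[1] = 18 + -11 = 7
  P[2] = 26 + -11 = 15
  P[3] = 44 + -11 = 33
  P[4] = 60 + -11 = 49
  P[5] = 78 + -11 = 67
  P[6] = 92 + -11 = 81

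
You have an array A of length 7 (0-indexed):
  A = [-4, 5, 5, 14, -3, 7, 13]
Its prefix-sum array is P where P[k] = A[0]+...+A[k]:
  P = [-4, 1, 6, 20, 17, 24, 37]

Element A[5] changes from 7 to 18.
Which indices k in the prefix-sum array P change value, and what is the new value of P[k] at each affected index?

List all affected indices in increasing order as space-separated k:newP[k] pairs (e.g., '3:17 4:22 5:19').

Answer: 5:35 6:48

Derivation:
P[k] = A[0] + ... + A[k]
P[k] includes A[5] iff k >= 5
Affected indices: 5, 6, ..., 6; delta = 11
  P[5]: 24 + 11 = 35
  P[6]: 37 + 11 = 48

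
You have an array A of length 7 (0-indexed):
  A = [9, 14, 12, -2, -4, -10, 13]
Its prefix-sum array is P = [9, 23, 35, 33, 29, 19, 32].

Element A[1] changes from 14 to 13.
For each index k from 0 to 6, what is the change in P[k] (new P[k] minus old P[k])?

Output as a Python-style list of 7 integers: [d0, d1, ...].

Answer: [0, -1, -1, -1, -1, -1, -1]

Derivation:
Element change: A[1] 14 -> 13, delta = -1
For k < 1: P[k] unchanged, delta_P[k] = 0
For k >= 1: P[k] shifts by exactly -1
Delta array: [0, -1, -1, -1, -1, -1, -1]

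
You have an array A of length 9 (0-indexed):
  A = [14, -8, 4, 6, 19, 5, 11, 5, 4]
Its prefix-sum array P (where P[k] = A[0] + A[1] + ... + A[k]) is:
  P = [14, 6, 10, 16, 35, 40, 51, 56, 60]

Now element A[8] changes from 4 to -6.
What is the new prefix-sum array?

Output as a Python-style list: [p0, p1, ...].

Change: A[8] 4 -> -6, delta = -10
P[k] for k < 8: unchanged (A[8] not included)
P[k] for k >= 8: shift by delta = -10
  P[0] = 14 + 0 = 14
  P[1] = 6 + 0 = 6
  P[2] = 10 + 0 = 10
  P[3] = 16 + 0 = 16
  P[4] = 35 + 0 = 35
  P[5] = 40 + 0 = 40
  P[6] = 51 + 0 = 51
  P[7] = 56 + 0 = 56
  P[8] = 60 + -10 = 50

Answer: [14, 6, 10, 16, 35, 40, 51, 56, 50]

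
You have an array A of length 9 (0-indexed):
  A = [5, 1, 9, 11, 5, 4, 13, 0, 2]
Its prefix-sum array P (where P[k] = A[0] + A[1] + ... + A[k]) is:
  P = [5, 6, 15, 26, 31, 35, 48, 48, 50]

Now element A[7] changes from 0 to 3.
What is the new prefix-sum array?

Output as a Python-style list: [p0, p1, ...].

Change: A[7] 0 -> 3, delta = 3
P[k] for k < 7: unchanged (A[7] not included)
P[k] for k >= 7: shift by delta = 3
  P[0] = 5 + 0 = 5
  P[1] = 6 + 0 = 6
  P[2] = 15 + 0 = 15
  P[3] = 26 + 0 = 26
  P[4] = 31 + 0 = 31
  P[5] = 35 + 0 = 35
  P[6] = 48 + 0 = 48
  P[7] = 48 + 3 = 51
  P[8] = 50 + 3 = 53

Answer: [5, 6, 15, 26, 31, 35, 48, 51, 53]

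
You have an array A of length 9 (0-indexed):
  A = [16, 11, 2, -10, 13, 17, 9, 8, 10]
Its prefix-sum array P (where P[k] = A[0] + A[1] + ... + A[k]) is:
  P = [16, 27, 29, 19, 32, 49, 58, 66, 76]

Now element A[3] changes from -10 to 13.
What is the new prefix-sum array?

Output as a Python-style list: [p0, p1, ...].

Answer: [16, 27, 29, 42, 55, 72, 81, 89, 99]

Derivation:
Change: A[3] -10 -> 13, delta = 23
P[k] for k < 3: unchanged (A[3] not included)
P[k] for k >= 3: shift by delta = 23
  P[0] = 16 + 0 = 16
  P[1] = 27 + 0 = 27
  P[2] = 29 + 0 = 29
  P[3] = 19 + 23 = 42
  P[4] = 32 + 23 = 55
  P[5] = 49 + 23 = 72
  P[6] = 58 + 23 = 81
  P[7] = 66 + 23 = 89
  P[8] = 76 + 23 = 99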